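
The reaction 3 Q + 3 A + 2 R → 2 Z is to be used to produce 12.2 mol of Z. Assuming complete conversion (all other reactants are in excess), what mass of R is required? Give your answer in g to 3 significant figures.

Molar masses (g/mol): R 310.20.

3780 g

n(Z) = 12.20 mol
n(R) = (2/2) × 12.20 = 12.20 mol
mass = 12.20 × 310.20 = 3784 g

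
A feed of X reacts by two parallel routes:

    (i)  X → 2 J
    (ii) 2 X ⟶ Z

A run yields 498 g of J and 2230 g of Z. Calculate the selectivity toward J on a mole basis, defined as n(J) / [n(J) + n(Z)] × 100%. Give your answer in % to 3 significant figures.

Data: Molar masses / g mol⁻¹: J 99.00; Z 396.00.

n(J) = 498 / 99.00 = 5.030 mol
n(Z) = 2230 / 396.00 = 5.631 mol
selectivity = 5.030/(5.030+5.631) × 100 = 47.18 %

47.2 %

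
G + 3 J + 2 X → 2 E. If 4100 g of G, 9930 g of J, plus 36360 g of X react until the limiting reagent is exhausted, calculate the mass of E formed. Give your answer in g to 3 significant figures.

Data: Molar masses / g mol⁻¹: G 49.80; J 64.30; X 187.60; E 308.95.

n(G) = 4100 / 49.80 = 82.33 mol
n(J) = 9930 / 64.30 = 154.4 mol
n(X) = 36360 / 187.60 = 193.8 mol
n/ν for G = 82.33/1 = 82.33
n/ν for J = 154.4/3 = 51.47
n/ν for X = 193.8/2 = 96.90
Smallest n/ν is J → limiting reagent.
n(E) = (2/3) × 154.4 = 102.9 mol
mass = 102.9 × 308.95 = 31790 g

31800 g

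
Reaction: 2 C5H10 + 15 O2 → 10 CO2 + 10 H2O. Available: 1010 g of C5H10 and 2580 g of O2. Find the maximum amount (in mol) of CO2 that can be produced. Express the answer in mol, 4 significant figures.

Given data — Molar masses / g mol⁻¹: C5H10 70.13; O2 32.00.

n(C5H10) = 1010 / 70.13 = 14.40 mol
n(O2) = 2580 / 32.00 = 80.63 mol
n/ν for C5H10 = 14.40/2 = 7.200
n/ν for O2 = 80.63/15 = 5.375
Smallest n/ν is O2 → limiting reagent.
n(CO2) = (10/15) × 80.63 = 53.75 mol

53.75 mol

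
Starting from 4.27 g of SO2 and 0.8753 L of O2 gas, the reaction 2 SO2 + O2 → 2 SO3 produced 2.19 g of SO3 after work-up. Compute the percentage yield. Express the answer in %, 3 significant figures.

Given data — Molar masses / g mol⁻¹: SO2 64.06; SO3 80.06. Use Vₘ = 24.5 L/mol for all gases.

41.0 %

n(SO2) = 4.270 / 64.06 = 0.06666 mol
n(O2) = 0.8753 / 24.5 = 0.03573 mol
n/ν → SO2: 0.03333, O2: 0.03573; SO2 is limiting.
theoretical n(SO3) = (2/2) × 0.06666 = 0.06666 mol → 5.337 g
% yield = 2.19 / 5.337 × 100 = 41.03 %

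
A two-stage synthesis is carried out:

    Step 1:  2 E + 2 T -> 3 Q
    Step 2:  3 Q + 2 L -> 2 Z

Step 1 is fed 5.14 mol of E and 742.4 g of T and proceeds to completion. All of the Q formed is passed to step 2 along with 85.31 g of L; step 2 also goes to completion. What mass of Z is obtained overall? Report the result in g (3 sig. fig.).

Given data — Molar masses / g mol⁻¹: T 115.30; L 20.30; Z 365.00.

Step 1:
n(E) = 5.140 mol
n(T) = 742.4 / 115.30 = 6.439 mol
n/ν → E: 2.570, T: 3.220; E is limiting.
n(Q) produced = (3/2) × 5.140 = 7.710 mol
Step 2:
n(Q) available = 7.710 mol
n(L) = 85.31 / 20.30 = 4.202 mol
n/ν → Q: 2.570, L: 2.101; L is limiting.
n(Z) = (2/2) × 4.202 = 4.202 mol
mass = 4.202 × 365.00 = 1534 g

1530 g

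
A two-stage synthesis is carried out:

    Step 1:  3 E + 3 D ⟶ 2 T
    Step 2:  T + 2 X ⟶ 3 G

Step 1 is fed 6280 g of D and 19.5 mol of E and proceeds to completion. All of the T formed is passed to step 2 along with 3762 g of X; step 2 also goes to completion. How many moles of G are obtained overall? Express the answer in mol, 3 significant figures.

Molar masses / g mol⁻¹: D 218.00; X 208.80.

27.0 mol

Step 1:
n(D) = 6280 / 218.00 = 28.81 mol
n(E) = 19.50 mol
n/ν → D: 9.603, E: 6.500; E is limiting.
n(T) produced = (2/3) × 19.50 = 13.00 mol
Step 2:
n(T) available = 13.00 mol
n(X) = 3762 / 208.80 = 18.02 mol
n/ν → T: 13.00, X: 9.010; X is limiting.
n(G) = (3/2) × 18.02 = 27.03 mol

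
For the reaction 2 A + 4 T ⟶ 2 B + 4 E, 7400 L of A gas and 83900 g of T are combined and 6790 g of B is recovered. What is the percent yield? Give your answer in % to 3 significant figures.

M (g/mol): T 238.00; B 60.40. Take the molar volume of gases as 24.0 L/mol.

63.8 %

n(A) = 7400 / 24.0 = 308.3 mol
n(T) = 83900 / 238.00 = 352.5 mol
n/ν for A = 308.3/2 = 154.2
n/ν for T = 352.5/4 = 88.13
Smallest n/ν is T → limiting reagent.
theoretical n(B) = (2/4) × 352.5 = 176.3 mol → 10650 g
% yield = 6790 / 10650 × 100 = 63.76 %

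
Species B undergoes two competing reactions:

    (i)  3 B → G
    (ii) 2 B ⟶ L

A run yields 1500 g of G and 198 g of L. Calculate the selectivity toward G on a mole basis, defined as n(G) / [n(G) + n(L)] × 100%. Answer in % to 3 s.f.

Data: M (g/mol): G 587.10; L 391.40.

83.5 %

n(G) = 1500 / 587.10 = 2.555 mol
n(L) = 198 / 391.40 = 0.5059 mol
selectivity = 2.555/(2.555+0.5059) × 100 = 83.47 %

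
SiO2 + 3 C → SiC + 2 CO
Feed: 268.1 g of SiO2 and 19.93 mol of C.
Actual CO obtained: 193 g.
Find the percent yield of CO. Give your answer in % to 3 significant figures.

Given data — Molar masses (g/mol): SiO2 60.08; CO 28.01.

n(SiO2) = 268.1 / 60.08 = 4.462 mol
n(C) = 19.93 mol
n/ν → SiO2: 4.462, C: 6.643; SiO2 is limiting.
theoretical n(CO) = (2/1) × 4.462 = 8.924 mol → 250.0 g
% yield = 193 / 250.0 × 100 = 77.20 %

77.2 %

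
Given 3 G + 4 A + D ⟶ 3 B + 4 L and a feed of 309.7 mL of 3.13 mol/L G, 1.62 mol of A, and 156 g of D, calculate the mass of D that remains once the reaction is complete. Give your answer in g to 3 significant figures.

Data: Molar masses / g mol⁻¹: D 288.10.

n(G) = 3.13 × 309.7/1000 = 0.9694 mol
n(A) = 1.620 mol
n(D) = 156.0 / 288.10 = 0.5415 mol
n/ν for G = 0.9694/3 = 0.3231
n/ν for A = 1.620/4 = 0.4050
n/ν for D = 0.5415/1 = 0.5415
Smallest n/ν is G → limiting reagent.
D consumed = (1/3) × 0.9694 = 0.3231 mol
D remaining = 0.5415 − 0.3231 = 0.2184 mol
mass = 0.2184 × 288.10 = 62.92 g

62.9 g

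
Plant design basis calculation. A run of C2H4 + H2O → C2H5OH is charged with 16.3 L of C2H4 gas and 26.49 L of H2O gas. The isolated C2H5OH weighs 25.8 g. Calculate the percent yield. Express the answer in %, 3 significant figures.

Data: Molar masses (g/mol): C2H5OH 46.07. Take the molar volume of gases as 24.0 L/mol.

82.5 %

n(C2H4) = 16.30 / 24.0 = 0.6792 mol
n(H2O) = 26.49 / 24.0 = 1.104 mol
n/ν for C2H4 = 0.6792/1 = 0.6792
n/ν for H2O = 1.104/1 = 1.104
Smallest n/ν is C2H4 → limiting reagent.
theoretical n(C2H5OH) = (1/1) × 0.6792 = 0.6792 mol → 31.29 g
% yield = 25.8 / 31.29 × 100 = 82.45 %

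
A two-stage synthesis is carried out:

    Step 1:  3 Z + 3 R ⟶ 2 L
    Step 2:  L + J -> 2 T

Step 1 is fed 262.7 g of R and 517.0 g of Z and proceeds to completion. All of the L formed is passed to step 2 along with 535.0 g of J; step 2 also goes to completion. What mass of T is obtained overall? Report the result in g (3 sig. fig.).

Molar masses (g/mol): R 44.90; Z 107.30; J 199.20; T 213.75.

Step 1:
n(R) = 262.7 / 44.90 = 5.851 mol
n(Z) = 517.0 / 107.30 = 4.818 mol
n/ν → R: 1.950, Z: 1.606; Z is limiting.
n(L) produced = (2/3) × 4.818 = 3.212 mol
Step 2:
n(L) available = 3.212 mol
n(J) = 535.0 / 199.20 = 2.686 mol
n/ν → L: 3.212, J: 2.686; J is limiting.
n(T) = (2/1) × 2.686 = 5.372 mol
mass = 5.372 × 213.75 = 1148 g

1150 g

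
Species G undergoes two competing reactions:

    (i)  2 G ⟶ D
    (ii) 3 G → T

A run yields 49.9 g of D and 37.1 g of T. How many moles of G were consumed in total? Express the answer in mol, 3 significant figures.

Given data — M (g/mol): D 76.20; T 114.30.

2.28 mol

n(D) = 49.9 / 76.20 = 0.6549 mol
n(T) = 37.1 / 114.30 = 0.3246 mol
n(G) via (i) = (2/1)×0.6549 = 1.310 mol
n(G) via (ii) = (3/1)×0.3246 = 0.9738 mol
total n(G) = 1.310 + 0.9738 = 2.284 mol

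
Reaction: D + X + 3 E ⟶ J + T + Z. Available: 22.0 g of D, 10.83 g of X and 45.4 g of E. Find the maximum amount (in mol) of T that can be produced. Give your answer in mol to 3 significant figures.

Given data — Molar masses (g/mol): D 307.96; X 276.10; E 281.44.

n(D) = 22.00 / 307.96 = 0.07144 mol
n(X) = 10.83 / 276.10 = 0.03922 mol
n(E) = 45.40 / 281.44 = 0.1613 mol
n/ν for D = 0.07144/1 = 0.07144
n/ν for X = 0.03922/1 = 0.03922
n/ν for E = 0.1613/3 = 0.05377
Smallest n/ν is X → limiting reagent.
n(T) = (1/1) × 0.03922 = 0.03922 mol

0.0392 mol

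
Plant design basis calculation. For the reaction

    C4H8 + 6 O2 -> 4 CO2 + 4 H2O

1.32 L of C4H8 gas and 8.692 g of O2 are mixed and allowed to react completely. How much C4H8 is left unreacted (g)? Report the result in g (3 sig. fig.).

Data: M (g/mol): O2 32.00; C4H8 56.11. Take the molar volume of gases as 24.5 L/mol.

n(C4H8) = 1.320 / 24.5 = 0.05388 mol
n(O2) = 8.692 / 32.00 = 0.2716 mol
n/ν → C4H8: 0.05388, O2: 0.04527; O2 is limiting.
C4H8 consumed = (1/6) × 0.2716 = 0.04527 mol
C4H8 remaining = 0.05388 − 0.04527 = 0.008610 mol
mass = 0.008610 × 56.11 = 0.4831 g

0.483 g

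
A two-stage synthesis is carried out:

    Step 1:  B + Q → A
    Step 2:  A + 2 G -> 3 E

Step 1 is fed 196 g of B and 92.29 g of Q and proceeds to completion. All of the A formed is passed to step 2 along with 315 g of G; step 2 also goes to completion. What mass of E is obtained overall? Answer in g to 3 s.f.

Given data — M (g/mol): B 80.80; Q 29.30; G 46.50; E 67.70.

Step 1:
n(B) = 196.0 / 80.80 = 2.426 mol
n(Q) = 92.29 / 29.30 = 3.150 mol
n/ν for B = 2.426/1 = 2.426
n/ν for Q = 3.150/1 = 3.150
Smallest n/ν is B → limiting reagent.
n(A) produced = (1/1) × 2.426 = 2.426 mol
Step 2:
n(A) available = 2.426 mol
n(G) = 315.0 / 46.50 = 6.774 mol
n/ν for A = 2.426/1 = 2.426
n/ν for G = 6.774/2 = 3.387
Smallest n/ν is A → limiting reagent.
n(E) = (3/1) × 2.426 = 7.278 mol
mass = 7.278 × 67.70 = 492.7 g

493 g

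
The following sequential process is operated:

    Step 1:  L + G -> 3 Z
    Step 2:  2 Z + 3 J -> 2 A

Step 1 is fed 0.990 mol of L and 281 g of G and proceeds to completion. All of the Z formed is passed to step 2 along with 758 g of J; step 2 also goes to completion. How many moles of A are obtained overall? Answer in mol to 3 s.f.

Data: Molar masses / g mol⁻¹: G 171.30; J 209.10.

2.42 mol

Step 1:
n(L) = 0.9900 mol
n(G) = 281.0 / 171.30 = 1.640 mol
n/ν → L: 0.9900, G: 1.640; L is limiting.
n(Z) produced = (3/1) × 0.9900 = 2.970 mol
Step 2:
n(Z) available = 2.970 mol
n(J) = 758.0 / 209.10 = 3.625 mol
n/ν → Z: 1.485, J: 1.208; J is limiting.
n(A) = (2/3) × 3.625 = 2.417 mol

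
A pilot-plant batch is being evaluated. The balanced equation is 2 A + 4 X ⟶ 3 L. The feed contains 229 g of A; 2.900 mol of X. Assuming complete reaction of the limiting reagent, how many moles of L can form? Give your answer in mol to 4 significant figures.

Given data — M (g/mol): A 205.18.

n(A) = 229.0 / 205.18 = 1.116 mol
n(X) = 2.900 mol
n/ν for A = 1.116/2 = 0.5580
n/ν for X = 2.900/4 = 0.7250
Smallest n/ν is A → limiting reagent.
n(L) = (3/2) × 1.116 = 1.674 mol

1.674 mol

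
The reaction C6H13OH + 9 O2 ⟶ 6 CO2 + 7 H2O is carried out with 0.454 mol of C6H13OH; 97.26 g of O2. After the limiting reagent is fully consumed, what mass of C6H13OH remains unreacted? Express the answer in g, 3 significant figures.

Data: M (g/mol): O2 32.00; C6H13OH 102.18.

n(C6H13OH) = 0.4540 mol
n(O2) = 97.26 / 32.00 = 3.039 mol
n/ν → C6H13OH: 0.4540, O2: 0.3377; O2 is limiting.
C6H13OH consumed = (1/9) × 3.039 = 0.3377 mol
C6H13OH remaining = 0.4540 − 0.3377 = 0.1163 mol
mass = 0.1163 × 102.18 = 11.88 g

11.9 g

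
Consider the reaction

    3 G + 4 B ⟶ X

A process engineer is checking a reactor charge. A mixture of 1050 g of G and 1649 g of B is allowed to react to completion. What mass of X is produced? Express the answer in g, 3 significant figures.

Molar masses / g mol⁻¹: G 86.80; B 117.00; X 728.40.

n(G) = 1050 / 86.80 = 12.10 mol
n(B) = 1649 / 117.00 = 14.09 mol
n/ν for G = 12.10/3 = 4.033
n/ν for B = 14.09/4 = 3.523
Smallest n/ν is B → limiting reagent.
n(X) = (1/4) × 14.09 = 3.523 mol
mass = 3.523 × 728.40 = 2566 g

2570 g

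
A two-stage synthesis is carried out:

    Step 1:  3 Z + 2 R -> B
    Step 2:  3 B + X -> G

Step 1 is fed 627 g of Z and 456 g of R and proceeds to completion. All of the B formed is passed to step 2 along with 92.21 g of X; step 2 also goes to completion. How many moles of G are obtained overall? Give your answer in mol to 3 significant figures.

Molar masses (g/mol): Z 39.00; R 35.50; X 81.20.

1.14 mol

Step 1:
n(Z) = 627.0 / 39.00 = 16.08 mol
n(R) = 456.0 / 35.50 = 12.85 mol
n/ν for Z = 16.08/3 = 5.360
n/ν for R = 12.85/2 = 6.425
Smallest n/ν is Z → limiting reagent.
n(B) produced = (1/3) × 16.08 = 5.360 mol
Step 2:
n(B) available = 5.360 mol
n(X) = 92.21 / 81.20 = 1.136 mol
n/ν for B = 5.360/3 = 1.787
n/ν for X = 1.136/1 = 1.136
Smallest n/ν is X → limiting reagent.
n(G) = (1/1) × 1.136 = 1.136 mol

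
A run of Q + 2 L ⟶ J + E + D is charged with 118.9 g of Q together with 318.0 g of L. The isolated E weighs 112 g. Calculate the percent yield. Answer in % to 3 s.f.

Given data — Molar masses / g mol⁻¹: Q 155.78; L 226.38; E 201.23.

79.2 %

n(Q) = 118.9 / 155.78 = 0.7633 mol
n(L) = 318.0 / 226.38 = 1.405 mol
n/ν → Q: 0.7633, L: 0.7025; L is limiting.
theoretical n(E) = (1/2) × 1.405 = 0.7025 mol → 141.4 g
% yield = 112 / 141.4 × 100 = 79.21 %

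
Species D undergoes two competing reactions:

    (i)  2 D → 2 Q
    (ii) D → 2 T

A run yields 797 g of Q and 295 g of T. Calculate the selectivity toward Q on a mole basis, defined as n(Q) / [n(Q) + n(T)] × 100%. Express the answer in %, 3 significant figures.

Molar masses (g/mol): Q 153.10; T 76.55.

57.5 %

n(Q) = 797 / 153.10 = 5.206 mol
n(T) = 295 / 76.55 = 3.854 mol
selectivity = 5.206/(5.206+3.854) × 100 = 57.46 %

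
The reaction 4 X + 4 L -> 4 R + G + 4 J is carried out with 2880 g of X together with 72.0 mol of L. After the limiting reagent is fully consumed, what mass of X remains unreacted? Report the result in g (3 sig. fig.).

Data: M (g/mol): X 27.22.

n(X) = 2880 / 27.22 = 105.8 mol
n(L) = 72.00 mol
n/ν for X = 105.8/4 = 26.45
n/ν for L = 72.00/4 = 18.00
Smallest n/ν is L → limiting reagent.
X consumed = (4/4) × 72.00 = 72.00 mol
X remaining = 105.8 − 72.00 = 33.80 mol
mass = 33.80 × 27.22 = 920.0 g

920 g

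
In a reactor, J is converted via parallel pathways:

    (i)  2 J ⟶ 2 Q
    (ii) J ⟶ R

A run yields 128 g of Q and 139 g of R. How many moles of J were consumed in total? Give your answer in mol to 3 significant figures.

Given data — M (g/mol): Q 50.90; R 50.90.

n(Q) = 128 / 50.90 = 2.515 mol
n(R) = 139 / 50.90 = 2.731 mol
n(J) via (i) = (2/2)×2.515 = 2.515 mol
n(J) via (ii) = (1/1)×2.731 = 2.731 mol
total n(J) = 2.515 + 2.731 = 5.246 mol

5.25 mol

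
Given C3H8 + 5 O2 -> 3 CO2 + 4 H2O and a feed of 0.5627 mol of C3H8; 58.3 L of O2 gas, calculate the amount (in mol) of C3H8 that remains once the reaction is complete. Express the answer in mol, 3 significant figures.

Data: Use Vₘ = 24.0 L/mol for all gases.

0.0769 mol

n(C3H8) = 0.5627 mol
n(O2) = 58.30 / 24.0 = 2.429 mol
n/ν for C3H8 = 0.5627/1 = 0.5627
n/ν for O2 = 2.429/5 = 0.4858
Smallest n/ν is O2 → limiting reagent.
C3H8 consumed = (1/5) × 2.429 = 0.4858 mol
C3H8 remaining = 0.5627 − 0.4858 = 0.07690 mol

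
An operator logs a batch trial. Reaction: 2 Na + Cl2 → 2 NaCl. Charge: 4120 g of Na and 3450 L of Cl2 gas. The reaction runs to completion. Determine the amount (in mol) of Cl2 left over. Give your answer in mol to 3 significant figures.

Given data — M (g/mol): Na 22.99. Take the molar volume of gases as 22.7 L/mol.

n(Na) = 4120 / 22.99 = 179.2 mol
n(Cl2) = 3450 / 22.7 = 152.0 mol
n/ν → Na: 89.60, Cl2: 152.0; Na is limiting.
Cl2 consumed = (1/2) × 179.2 = 89.60 mol
Cl2 remaining = 152.0 − 89.60 = 62.40 mol

62.4 mol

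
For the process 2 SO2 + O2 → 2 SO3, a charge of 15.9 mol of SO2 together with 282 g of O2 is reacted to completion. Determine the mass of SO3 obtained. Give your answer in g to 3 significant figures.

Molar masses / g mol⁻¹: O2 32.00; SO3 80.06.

1270 g

n(SO2) = 15.90 mol
n(O2) = 282.0 / 32.00 = 8.813 mol
n/ν for SO2 = 15.90/2 = 7.950
n/ν for O2 = 8.813/1 = 8.813
Smallest n/ν is SO2 → limiting reagent.
n(SO3) = (2/2) × 15.90 = 15.90 mol
mass = 15.90 × 80.06 = 1273 g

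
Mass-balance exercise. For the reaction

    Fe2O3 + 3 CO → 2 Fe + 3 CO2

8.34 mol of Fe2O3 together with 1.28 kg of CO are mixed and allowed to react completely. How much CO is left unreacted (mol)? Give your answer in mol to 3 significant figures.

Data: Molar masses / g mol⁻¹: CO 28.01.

n(Fe2O3) = 8.340 mol
n(CO) = 1.280×1000 / 28.01 = 45.70 mol
n/ν for Fe2O3 = 8.340/1 = 8.340
n/ν for CO = 45.70/3 = 15.23
Smallest n/ν is Fe2O3 → limiting reagent.
CO consumed = (3/1) × 8.340 = 25.02 mol
CO remaining = 45.70 − 25.02 = 20.68 mol

20.7 mol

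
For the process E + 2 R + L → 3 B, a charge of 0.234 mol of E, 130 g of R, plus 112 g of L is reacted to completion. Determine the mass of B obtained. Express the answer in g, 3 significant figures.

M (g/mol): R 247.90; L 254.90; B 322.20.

226 g

n(E) = 0.2340 mol
n(R) = 130.0 / 247.90 = 0.5244 mol
n(L) = 112.0 / 254.90 = 0.4394 mol
n/ν for E = 0.2340/1 = 0.2340
n/ν for R = 0.5244/2 = 0.2622
n/ν for L = 0.4394/1 = 0.4394
Smallest n/ν is E → limiting reagent.
n(B) = (3/1) × 0.2340 = 0.7020 mol
mass = 0.7020 × 322.20 = 226.2 g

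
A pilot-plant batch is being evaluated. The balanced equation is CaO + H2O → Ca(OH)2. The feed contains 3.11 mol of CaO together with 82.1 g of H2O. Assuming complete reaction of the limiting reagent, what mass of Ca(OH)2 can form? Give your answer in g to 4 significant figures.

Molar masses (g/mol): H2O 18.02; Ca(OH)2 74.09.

n(CaO) = 3.110 mol
n(H2O) = 82.10 / 18.02 = 4.556 mol
n/ν for CaO = 3.110/1 = 3.110
n/ν for H2O = 4.556/1 = 4.556
Smallest n/ν is CaO → limiting reagent.
n(Ca(OH)2) = (1/1) × 3.110 = 3.110 mol
mass = 3.110 × 74.09 = 230.4 g

230.4 g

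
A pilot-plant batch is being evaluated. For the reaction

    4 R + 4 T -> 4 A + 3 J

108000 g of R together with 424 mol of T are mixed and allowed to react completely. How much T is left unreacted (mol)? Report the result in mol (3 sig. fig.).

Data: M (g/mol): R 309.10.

74.6 mol

n(R) = 108000 / 309.10 = 349.4 mol
n(T) = 424.0 mol
n/ν → R: 87.35, T: 106.0; R is limiting.
T consumed = (4/4) × 349.4 = 349.4 mol
T remaining = 424.0 − 349.4 = 74.60 mol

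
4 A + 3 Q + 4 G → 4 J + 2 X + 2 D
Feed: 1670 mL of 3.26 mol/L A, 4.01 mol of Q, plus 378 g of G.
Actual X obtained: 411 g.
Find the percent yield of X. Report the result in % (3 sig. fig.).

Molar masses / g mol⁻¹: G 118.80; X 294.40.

n(A) = 3.26 × 1670/1000 = 5.444 mol
n(Q) = 4.010 mol
n(G) = 378.0 / 118.80 = 3.182 mol
n/ν for A = 5.444/4 = 1.361
n/ν for Q = 4.010/3 = 1.337
n/ν for G = 3.182/4 = 0.7955
Smallest n/ν is G → limiting reagent.
theoretical n(X) = (2/4) × 3.182 = 1.591 mol → 468.4 g
% yield = 411 / 468.4 × 100 = 87.75 %

87.8 %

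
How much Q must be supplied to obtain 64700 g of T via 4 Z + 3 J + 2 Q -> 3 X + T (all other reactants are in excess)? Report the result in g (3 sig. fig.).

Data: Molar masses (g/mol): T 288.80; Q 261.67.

n(T) = 64700 / 288.80 = 224.0 mol
n(Q) = (2/1) × 224.0 = 448.0 mol
mass = 448.0 × 261.67 = 117200 g

117000 g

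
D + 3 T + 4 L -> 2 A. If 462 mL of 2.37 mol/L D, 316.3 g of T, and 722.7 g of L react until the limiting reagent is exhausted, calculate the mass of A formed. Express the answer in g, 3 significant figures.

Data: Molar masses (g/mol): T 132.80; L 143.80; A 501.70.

n(D) = 2.37 × 462.0/1000 = 1.095 mol
n(T) = 316.3 / 132.80 = 2.382 mol
n(L) = 722.7 / 143.80 = 5.026 mol
n/ν for D = 1.095/1 = 1.095
n/ν for T = 2.382/3 = 0.7940
n/ν for L = 5.026/4 = 1.257
Smallest n/ν is T → limiting reagent.
n(A) = (2/3) × 2.382 = 1.588 mol
mass = 1.588 × 501.70 = 796.7 g

797 g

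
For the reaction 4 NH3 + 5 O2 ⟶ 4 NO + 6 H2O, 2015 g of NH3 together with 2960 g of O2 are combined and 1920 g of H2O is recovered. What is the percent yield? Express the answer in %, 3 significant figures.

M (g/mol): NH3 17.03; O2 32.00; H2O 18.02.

n(NH3) = 2015 / 17.03 = 118.3 mol
n(O2) = 2960 / 32.00 = 92.50 mol
n/ν for NH3 = 118.3/4 = 29.58
n/ν for O2 = 92.50/5 = 18.50
Smallest n/ν is O2 → limiting reagent.
theoretical n(H2O) = (6/5) × 92.50 = 111.0 mol → 2000 g
% yield = 1920 / 2000 × 100 = 96.00 %

96.0 %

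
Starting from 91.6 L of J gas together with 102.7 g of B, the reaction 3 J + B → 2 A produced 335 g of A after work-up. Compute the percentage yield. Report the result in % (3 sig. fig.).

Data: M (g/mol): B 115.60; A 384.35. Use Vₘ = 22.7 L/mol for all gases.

n(J) = 91.60 / 22.7 = 4.035 mol
n(B) = 102.7 / 115.60 = 0.8884 mol
n/ν for J = 4.035/3 = 1.345
n/ν for B = 0.8884/1 = 0.8884
Smallest n/ν is B → limiting reagent.
theoretical n(A) = (2/1) × 0.8884 = 1.777 mol → 683.0 g
% yield = 335 / 683.0 × 100 = 49.05 %

49.1 %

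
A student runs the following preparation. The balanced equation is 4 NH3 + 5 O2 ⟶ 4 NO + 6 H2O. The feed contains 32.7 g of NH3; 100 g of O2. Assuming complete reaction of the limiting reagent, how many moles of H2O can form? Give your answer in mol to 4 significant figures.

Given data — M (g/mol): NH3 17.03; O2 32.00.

n(NH3) = 32.70 / 17.03 = 1.920 mol
n(O2) = 100.0 / 32.00 = 3.125 mol
n/ν → NH3: 0.4800, O2: 0.6250; NH3 is limiting.
n(H2O) = (6/4) × 1.920 = 2.880 mol

2.880 mol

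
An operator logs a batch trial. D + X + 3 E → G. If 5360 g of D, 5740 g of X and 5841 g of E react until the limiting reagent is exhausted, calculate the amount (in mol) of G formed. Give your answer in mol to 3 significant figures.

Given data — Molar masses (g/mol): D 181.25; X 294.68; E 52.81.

19.5 mol

n(D) = 5360 / 181.25 = 29.57 mol
n(X) = 5740 / 294.68 = 19.48 mol
n(E) = 5841 / 52.81 = 110.6 mol
n/ν for D = 29.57/1 = 29.57
n/ν for X = 19.48/1 = 19.48
n/ν for E = 110.6/3 = 36.87
Smallest n/ν is X → limiting reagent.
n(G) = (1/1) × 19.48 = 19.48 mol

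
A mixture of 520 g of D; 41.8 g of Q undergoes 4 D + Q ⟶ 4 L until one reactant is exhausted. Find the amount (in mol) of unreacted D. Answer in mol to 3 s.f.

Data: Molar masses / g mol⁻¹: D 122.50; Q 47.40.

n(D) = 520.0 / 122.50 = 4.245 mol
n(Q) = 41.80 / 47.40 = 0.8819 mol
n/ν for D = 4.245/4 = 1.061
n/ν for Q = 0.8819/1 = 0.8819
Smallest n/ν is Q → limiting reagent.
D consumed = (4/1) × 0.8819 = 3.528 mol
D remaining = 4.245 − 3.528 = 0.7170 mol

0.717 mol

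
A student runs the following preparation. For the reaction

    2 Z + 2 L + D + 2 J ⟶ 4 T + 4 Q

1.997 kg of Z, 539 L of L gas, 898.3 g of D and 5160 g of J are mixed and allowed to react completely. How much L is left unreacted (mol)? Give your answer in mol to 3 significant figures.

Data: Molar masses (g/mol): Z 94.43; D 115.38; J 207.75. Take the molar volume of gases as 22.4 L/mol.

n(Z) = 1.997×1000 / 94.43 = 21.15 mol
n(L) = 539.0 / 22.4 = 24.06 mol
n(D) = 898.3 / 115.38 = 7.786 mol
n(J) = 5160 / 207.75 = 24.84 mol
n/ν → Z: 10.58, L: 12.03, D: 7.786, J: 12.42; D is limiting.
L consumed = (2/1) × 7.786 = 15.57 mol
L remaining = 24.06 − 15.57 = 8.490 mol

8.49 mol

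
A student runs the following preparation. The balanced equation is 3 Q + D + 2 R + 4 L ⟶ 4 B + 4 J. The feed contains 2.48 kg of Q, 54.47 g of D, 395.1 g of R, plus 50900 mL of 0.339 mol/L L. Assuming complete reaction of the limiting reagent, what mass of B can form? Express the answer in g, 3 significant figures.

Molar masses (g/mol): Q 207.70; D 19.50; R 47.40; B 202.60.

n(Q) = 2.480×1000 / 207.70 = 11.94 mol
n(D) = 54.47 / 19.50 = 2.793 mol
n(R) = 395.1 / 47.40 = 8.335 mol
n(L) = 0.339 × 50900/1000 = 17.26 mol
n/ν → Q: 3.980, D: 2.793, R: 4.168, L: 4.315; D is limiting.
n(B) = (4/1) × 2.793 = 11.17 mol
mass = 11.17 × 202.60 = 2263 g

2260 g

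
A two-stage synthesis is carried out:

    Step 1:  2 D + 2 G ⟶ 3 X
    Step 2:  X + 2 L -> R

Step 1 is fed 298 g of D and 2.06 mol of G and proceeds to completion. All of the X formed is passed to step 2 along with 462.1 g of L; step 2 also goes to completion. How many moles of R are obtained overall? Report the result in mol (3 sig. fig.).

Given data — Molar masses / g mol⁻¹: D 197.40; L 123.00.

1.88 mol

Step 1:
n(D) = 298.0 / 197.40 = 1.510 mol
n(G) = 2.060 mol
n/ν for D = 1.510/2 = 0.7550
n/ν for G = 2.060/2 = 1.030
Smallest n/ν is D → limiting reagent.
n(X) produced = (3/2) × 1.510 = 2.265 mol
Step 2:
n(X) available = 2.265 mol
n(L) = 462.1 / 123.00 = 3.757 mol
n/ν for X = 2.265/1 = 2.265
n/ν for L = 3.757/2 = 1.879
Smallest n/ν is L → limiting reagent.
n(R) = (1/2) × 3.757 = 1.879 mol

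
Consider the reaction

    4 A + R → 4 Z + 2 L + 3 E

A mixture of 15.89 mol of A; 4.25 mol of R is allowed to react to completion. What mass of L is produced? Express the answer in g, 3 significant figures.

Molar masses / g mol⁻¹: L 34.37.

n(A) = 15.89 mol
n(R) = 4.250 mol
n/ν for A = 15.89/4 = 3.973
n/ν for R = 4.250/1 = 4.250
Smallest n/ν is A → limiting reagent.
n(L) = (2/4) × 15.89 = 7.945 mol
mass = 7.945 × 34.37 = 273.1 g

273 g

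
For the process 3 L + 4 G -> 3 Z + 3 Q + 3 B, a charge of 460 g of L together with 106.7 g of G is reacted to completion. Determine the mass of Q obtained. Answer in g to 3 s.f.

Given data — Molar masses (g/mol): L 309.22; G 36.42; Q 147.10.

n(L) = 460.0 / 309.22 = 1.488 mol
n(G) = 106.7 / 36.42 = 2.930 mol
n/ν for L = 1.488/3 = 0.4960
n/ν for G = 2.930/4 = 0.7325
Smallest n/ν is L → limiting reagent.
n(Q) = (3/3) × 1.488 = 1.488 mol
mass = 1.488 × 147.10 = 218.9 g

219 g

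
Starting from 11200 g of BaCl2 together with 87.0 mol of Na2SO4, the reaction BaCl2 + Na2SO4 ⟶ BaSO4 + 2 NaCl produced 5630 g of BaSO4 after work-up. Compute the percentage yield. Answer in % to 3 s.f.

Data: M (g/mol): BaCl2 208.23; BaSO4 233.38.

n(BaCl2) = 11200 / 208.23 = 53.79 mol
n(Na2SO4) = 87.00 mol
n/ν → BaCl2: 53.79, Na2SO4: 87.00; BaCl2 is limiting.
theoretical n(BaSO4) = (1/1) × 53.79 = 53.79 mol → 12550 g
% yield = 5630 / 12550 × 100 = 44.86 %

44.9 %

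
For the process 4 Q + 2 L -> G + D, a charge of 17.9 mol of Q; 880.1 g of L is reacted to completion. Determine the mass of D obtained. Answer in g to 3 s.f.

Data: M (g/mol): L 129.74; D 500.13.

n(Q) = 17.90 mol
n(L) = 880.1 / 129.74 = 6.784 mol
n/ν → Q: 4.475, L: 3.392; L is limiting.
n(D) = (1/2) × 6.784 = 3.392 mol
mass = 3.392 × 500.13 = 1696 g

1700 g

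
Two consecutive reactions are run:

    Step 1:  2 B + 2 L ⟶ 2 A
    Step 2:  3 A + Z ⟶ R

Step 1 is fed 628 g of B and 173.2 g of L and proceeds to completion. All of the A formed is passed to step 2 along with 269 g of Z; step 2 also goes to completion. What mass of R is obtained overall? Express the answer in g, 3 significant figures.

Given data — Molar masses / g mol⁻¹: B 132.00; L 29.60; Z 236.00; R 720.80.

822 g

Step 1:
n(B) = 628.0 / 132.00 = 4.758 mol
n(L) = 173.2 / 29.60 = 5.851 mol
n/ν for B = 4.758/2 = 2.379
n/ν for L = 5.851/2 = 2.926
Smallest n/ν is B → limiting reagent.
n(A) produced = (2/2) × 4.758 = 4.758 mol
Step 2:
n(A) available = 4.758 mol
n(Z) = 269.0 / 236.00 = 1.140 mol
n/ν for A = 4.758/3 = 1.586
n/ν for Z = 1.140/1 = 1.140
Smallest n/ν is Z → limiting reagent.
n(R) = (1/1) × 1.140 = 1.140 mol
mass = 1.140 × 720.80 = 821.7 g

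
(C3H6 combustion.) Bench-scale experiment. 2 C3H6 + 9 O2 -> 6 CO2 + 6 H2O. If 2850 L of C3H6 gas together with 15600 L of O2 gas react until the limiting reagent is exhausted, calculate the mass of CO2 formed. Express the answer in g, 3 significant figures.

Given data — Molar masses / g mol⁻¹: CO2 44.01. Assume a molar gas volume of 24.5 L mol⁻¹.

15400 g

n(C3H6) = 2850 / 24.5 = 116.3 mol
n(O2) = 15600 / 24.5 = 636.7 mol
n/ν → C3H6: 58.15, O2: 70.74; C3H6 is limiting.
n(CO2) = (6/2) × 116.3 = 348.9 mol
mass = 348.9 × 44.01 = 15360 g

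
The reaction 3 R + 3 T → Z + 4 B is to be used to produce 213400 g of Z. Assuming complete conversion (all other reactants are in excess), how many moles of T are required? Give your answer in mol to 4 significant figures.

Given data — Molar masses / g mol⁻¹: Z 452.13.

1416 mol

n(Z) = 213400 / 452.13 = 472.0 mol
n(T) = (3/1) × 472.0 = 1416 mol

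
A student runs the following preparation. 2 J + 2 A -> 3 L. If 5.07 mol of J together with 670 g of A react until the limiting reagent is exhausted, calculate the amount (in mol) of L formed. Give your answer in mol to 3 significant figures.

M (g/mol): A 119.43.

7.61 mol

n(J) = 5.070 mol
n(A) = 670.0 / 119.43 = 5.610 mol
n/ν for J = 5.070/2 = 2.535
n/ν for A = 5.610/2 = 2.805
Smallest n/ν is J → limiting reagent.
n(L) = (3/2) × 5.070 = 7.605 mol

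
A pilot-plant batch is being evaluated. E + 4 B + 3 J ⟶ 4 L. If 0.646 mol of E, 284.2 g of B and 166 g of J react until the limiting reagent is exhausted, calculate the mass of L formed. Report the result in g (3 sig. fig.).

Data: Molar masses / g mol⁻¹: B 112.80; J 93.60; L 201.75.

n(E) = 0.6460 mol
n(B) = 284.2 / 112.80 = 2.520 mol
n(J) = 166.0 / 93.60 = 1.774 mol
n/ν for E = 0.6460/1 = 0.6460
n/ν for B = 2.520/4 = 0.6300
n/ν for J = 1.774/3 = 0.5913
Smallest n/ν is J → limiting reagent.
n(L) = (4/3) × 1.774 = 2.365 mol
mass = 2.365 × 201.75 = 477.1 g

477 g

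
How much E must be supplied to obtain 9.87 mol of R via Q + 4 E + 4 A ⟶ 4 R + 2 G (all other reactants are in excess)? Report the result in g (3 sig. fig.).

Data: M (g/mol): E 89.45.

n(R) = 9.870 mol
n(E) = (4/4) × 9.870 = 9.870 mol
mass = 9.870 × 89.45 = 882.9 g

883 g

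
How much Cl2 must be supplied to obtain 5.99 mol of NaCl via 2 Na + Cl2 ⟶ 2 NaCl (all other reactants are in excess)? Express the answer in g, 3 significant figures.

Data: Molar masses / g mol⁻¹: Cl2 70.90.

n(NaCl) = 5.990 mol
n(Cl2) = (1/2) × 5.990 = 2.995 mol
mass = 2.995 × 70.90 = 212.3 g

212 g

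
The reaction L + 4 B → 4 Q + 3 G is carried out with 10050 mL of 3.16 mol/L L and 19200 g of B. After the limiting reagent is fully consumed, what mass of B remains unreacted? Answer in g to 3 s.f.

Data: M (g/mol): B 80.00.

9040 g

n(L) = 3.16 × 10050/1000 = 31.76 mol
n(B) = 19200 / 80.00 = 240.0 mol
n/ν for L = 31.76/1 = 31.76
n/ν for B = 240.0/4 = 60.00
Smallest n/ν is L → limiting reagent.
B consumed = (4/1) × 31.76 = 127.0 mol
B remaining = 240.0 − 127.0 = 113.0 mol
mass = 113.0 × 80.00 = 9040 g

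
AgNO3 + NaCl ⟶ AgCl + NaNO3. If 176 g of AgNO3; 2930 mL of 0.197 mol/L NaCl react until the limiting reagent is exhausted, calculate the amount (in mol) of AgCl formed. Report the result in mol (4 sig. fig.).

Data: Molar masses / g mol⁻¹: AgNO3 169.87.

n(AgNO3) = 176.0 / 169.87 = 1.036 mol
n(NaCl) = 0.197 × 2930/1000 = 0.5772 mol
n/ν for AgNO3 = 1.036/1 = 1.036
n/ν for NaCl = 0.5772/1 = 0.5772
Smallest n/ν is NaCl → limiting reagent.
n(AgCl) = (1/1) × 0.5772 = 0.5772 mol

0.5772 mol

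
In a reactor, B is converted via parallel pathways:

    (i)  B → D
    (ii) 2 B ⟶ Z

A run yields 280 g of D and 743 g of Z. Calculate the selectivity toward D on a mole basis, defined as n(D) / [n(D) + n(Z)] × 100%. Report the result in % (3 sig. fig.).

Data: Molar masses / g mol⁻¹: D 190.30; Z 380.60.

n(D) = 280 / 190.30 = 1.471 mol
n(Z) = 743 / 380.60 = 1.952 mol
selectivity = 1.471/(1.471+1.952) × 100 = 42.97 %

43.0 %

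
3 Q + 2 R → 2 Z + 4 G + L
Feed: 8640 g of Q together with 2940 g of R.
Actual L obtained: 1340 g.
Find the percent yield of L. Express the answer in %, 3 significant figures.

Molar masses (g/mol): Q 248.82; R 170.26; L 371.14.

n(Q) = 8640 / 248.82 = 34.72 mol
n(R) = 2940 / 170.26 = 17.27 mol
n/ν for Q = 34.72/3 = 11.57
n/ν for R = 17.27/2 = 8.635
Smallest n/ν is R → limiting reagent.
theoretical n(L) = (1/2) × 17.27 = 8.635 mol → 3205 g
% yield = 1340 / 3205 × 100 = 41.81 %

41.8 %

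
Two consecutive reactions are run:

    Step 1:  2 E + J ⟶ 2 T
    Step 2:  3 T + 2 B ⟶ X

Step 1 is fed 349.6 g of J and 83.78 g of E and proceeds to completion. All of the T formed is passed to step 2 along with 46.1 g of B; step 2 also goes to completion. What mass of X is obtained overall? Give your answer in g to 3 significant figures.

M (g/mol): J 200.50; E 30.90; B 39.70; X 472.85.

Step 1:
n(J) = 349.6 / 200.50 = 1.744 mol
n(E) = 83.78 / 30.90 = 2.711 mol
n/ν for J = 1.744/1 = 1.744
n/ν for E = 2.711/2 = 1.356
Smallest n/ν is E → limiting reagent.
n(T) produced = (2/2) × 2.711 = 2.711 mol
Step 2:
n(T) available = 2.711 mol
n(B) = 46.10 / 39.70 = 1.161 mol
n/ν for T = 2.711/3 = 0.9037
n/ν for B = 1.161/2 = 0.5805
Smallest n/ν is B → limiting reagent.
n(X) = (1/2) × 1.161 = 0.5805 mol
mass = 0.5805 × 472.85 = 274.5 g

275 g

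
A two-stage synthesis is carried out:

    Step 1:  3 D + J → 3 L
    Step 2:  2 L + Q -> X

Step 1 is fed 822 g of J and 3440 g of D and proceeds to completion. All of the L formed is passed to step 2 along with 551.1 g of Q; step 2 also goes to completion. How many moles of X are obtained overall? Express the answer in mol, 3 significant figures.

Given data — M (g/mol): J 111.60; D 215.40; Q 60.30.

Step 1:
n(J) = 822.0 / 111.60 = 7.366 mol
n(D) = 3440 / 215.40 = 15.97 mol
n/ν for J = 7.366/1 = 7.366
n/ν for D = 15.97/3 = 5.323
Smallest n/ν is D → limiting reagent.
n(L) produced = (3/3) × 15.97 = 15.97 mol
Step 2:
n(L) available = 15.97 mol
n(Q) = 551.1 / 60.30 = 9.139 mol
n/ν for L = 15.97/2 = 7.985
n/ν for Q = 9.139/1 = 9.139
Smallest n/ν is L → limiting reagent.
n(X) = (1/2) × 15.97 = 7.985 mol

7.99 mol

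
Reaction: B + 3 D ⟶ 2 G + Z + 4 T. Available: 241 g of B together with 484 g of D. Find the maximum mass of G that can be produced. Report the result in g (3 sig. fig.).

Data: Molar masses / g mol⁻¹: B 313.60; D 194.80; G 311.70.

n(B) = 241.0 / 313.60 = 0.7685 mol
n(D) = 484.0 / 194.80 = 2.485 mol
n/ν → B: 0.7685, D: 0.8283; B is limiting.
n(G) = (2/1) × 0.7685 = 1.537 mol
mass = 1.537 × 311.70 = 479.1 g

479 g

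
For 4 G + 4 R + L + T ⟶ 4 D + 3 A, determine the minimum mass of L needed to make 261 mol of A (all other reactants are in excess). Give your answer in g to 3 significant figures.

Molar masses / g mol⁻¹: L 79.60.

n(A) = 261.0 mol
n(L) = (1/3) × 261.0 = 87.00 mol
mass = 87.00 × 79.60 = 6925 g

6930 g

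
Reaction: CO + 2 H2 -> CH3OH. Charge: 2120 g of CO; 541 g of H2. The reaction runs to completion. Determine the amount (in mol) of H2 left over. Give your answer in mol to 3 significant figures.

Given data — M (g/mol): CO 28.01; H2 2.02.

116 mol

n(CO) = 2120 / 28.01 = 75.69 mol
n(H2) = 541.0 / 2.02 = 267.8 mol
n/ν for CO = 75.69/1 = 75.69
n/ν for H2 = 267.8/2 = 133.9
Smallest n/ν is CO → limiting reagent.
H2 consumed = (2/1) × 75.69 = 151.4 mol
H2 remaining = 267.8 − 151.4 = 116.4 mol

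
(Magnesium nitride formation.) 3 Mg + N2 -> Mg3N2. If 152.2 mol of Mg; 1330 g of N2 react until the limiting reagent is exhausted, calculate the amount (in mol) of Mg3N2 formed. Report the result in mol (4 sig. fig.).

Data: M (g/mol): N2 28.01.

47.48 mol

n(Mg) = 152.2 mol
n(N2) = 1330 / 28.01 = 47.48 mol
n/ν for Mg = 152.2/3 = 50.73
n/ν for N2 = 47.48/1 = 47.48
Smallest n/ν is N2 → limiting reagent.
n(Mg3N2) = (1/1) × 47.48 = 47.48 mol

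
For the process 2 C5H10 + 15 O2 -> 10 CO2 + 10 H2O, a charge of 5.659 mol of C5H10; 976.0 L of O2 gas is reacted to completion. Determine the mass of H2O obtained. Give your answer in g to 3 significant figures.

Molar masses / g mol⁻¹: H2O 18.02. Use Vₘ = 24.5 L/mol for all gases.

479 g

n(C5H10) = 5.659 mol
n(O2) = 976.0 / 24.5 = 39.84 mol
n/ν for C5H10 = 5.659/2 = 2.830
n/ν for O2 = 39.84/15 = 2.656
Smallest n/ν is O2 → limiting reagent.
n(H2O) = (10/15) × 39.84 = 26.56 mol
mass = 26.56 × 18.02 = 478.6 g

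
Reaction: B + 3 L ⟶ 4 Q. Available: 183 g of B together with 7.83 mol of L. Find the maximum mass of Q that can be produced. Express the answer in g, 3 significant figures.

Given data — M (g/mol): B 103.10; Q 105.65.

750 g

n(B) = 183.0 / 103.10 = 1.775 mol
n(L) = 7.830 mol
n/ν → B: 1.775, L: 2.610; B is limiting.
n(Q) = (4/1) × 1.775 = 7.100 mol
mass = 7.100 × 105.65 = 750.1 g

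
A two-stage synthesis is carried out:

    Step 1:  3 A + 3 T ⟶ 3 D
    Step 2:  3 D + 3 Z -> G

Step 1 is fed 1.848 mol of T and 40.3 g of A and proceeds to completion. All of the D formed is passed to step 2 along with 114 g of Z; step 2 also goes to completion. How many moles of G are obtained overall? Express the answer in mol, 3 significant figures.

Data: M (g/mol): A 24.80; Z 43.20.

Step 1:
n(T) = 1.848 mol
n(A) = 40.30 / 24.80 = 1.625 mol
n/ν for T = 1.848/3 = 0.6160
n/ν for A = 1.625/3 = 0.5417
Smallest n/ν is A → limiting reagent.
n(D) produced = (3/3) × 1.625 = 1.625 mol
Step 2:
n(D) available = 1.625 mol
n(Z) = 114.0 / 43.20 = 2.639 mol
n/ν for D = 1.625/3 = 0.5417
n/ν for Z = 2.639/3 = 0.8797
Smallest n/ν is D → limiting reagent.
n(G) = (1/3) × 1.625 = 0.5417 mol

0.542 mol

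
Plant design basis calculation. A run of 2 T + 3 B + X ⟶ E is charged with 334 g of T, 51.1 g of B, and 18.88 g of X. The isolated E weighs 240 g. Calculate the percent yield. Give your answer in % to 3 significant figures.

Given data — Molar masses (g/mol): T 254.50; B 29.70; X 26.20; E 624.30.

67.0 %

n(T) = 334.0 / 254.50 = 1.312 mol
n(B) = 51.10 / 29.70 = 1.721 mol
n(X) = 18.88 / 26.20 = 0.7206 mol
n/ν for T = 1.312/2 = 0.6560
n/ν for B = 1.721/3 = 0.5737
n/ν for X = 0.7206/1 = 0.7206
Smallest n/ν is B → limiting reagent.
theoretical n(E) = (1/3) × 1.721 = 0.5737 mol → 358.2 g
% yield = 240 / 358.2 × 100 = 67.00 %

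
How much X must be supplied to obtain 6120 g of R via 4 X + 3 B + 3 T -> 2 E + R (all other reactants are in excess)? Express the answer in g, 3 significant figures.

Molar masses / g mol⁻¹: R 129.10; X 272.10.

51600 g

n(R) = 6120 / 129.10 = 47.41 mol
n(X) = (4/1) × 47.41 = 189.6 mol
mass = 189.6 × 272.10 = 51590 g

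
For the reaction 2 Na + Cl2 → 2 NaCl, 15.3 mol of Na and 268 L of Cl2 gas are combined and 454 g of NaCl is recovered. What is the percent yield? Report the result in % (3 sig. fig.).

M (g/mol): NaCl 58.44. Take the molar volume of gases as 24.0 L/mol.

n(Na) = 15.30 mol
n(Cl2) = 268.0 / 24.0 = 11.17 mol
n/ν for Na = 15.30/2 = 7.650
n/ν for Cl2 = 11.17/1 = 11.17
Smallest n/ν is Na → limiting reagent.
theoretical n(NaCl) = (2/2) × 15.30 = 15.30 mol → 894.1 g
% yield = 454 / 894.1 × 100 = 50.78 %

50.8 %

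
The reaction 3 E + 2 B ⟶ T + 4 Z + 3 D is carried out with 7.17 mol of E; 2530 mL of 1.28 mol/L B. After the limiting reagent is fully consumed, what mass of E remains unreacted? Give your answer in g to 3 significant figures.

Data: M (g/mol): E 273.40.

632 g

n(E) = 7.170 mol
n(B) = 1.28 × 2530/1000 = 3.238 mol
n/ν for E = 7.170/3 = 2.390
n/ν for B = 3.238/2 = 1.619
Smallest n/ν is B → limiting reagent.
E consumed = (3/2) × 3.238 = 4.857 mol
E remaining = 7.170 − 4.857 = 2.313 mol
mass = 2.313 × 273.40 = 632.4 g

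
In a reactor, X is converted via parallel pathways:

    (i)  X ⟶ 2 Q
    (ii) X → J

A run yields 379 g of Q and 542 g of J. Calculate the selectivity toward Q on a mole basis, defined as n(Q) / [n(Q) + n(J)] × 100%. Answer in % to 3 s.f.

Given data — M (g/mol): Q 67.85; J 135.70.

n(Q) = 379 / 67.85 = 5.586 mol
n(J) = 542 / 135.70 = 3.994 mol
selectivity = 5.586/(5.586+3.994) × 100 = 58.31 %

58.3 %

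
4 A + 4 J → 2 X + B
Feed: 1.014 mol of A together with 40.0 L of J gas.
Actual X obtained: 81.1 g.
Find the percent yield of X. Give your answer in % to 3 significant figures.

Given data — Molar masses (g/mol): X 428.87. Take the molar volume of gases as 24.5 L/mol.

37.3 %

n(A) = 1.014 mol
n(J) = 40.00 / 24.5 = 1.633 mol
n/ν for A = 1.014/4 = 0.2535
n/ν for J = 1.633/4 = 0.4083
Smallest n/ν is A → limiting reagent.
theoretical n(X) = (2/4) × 1.014 = 0.5070 mol → 217.4 g
% yield = 81.1 / 217.4 × 100 = 37.30 %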